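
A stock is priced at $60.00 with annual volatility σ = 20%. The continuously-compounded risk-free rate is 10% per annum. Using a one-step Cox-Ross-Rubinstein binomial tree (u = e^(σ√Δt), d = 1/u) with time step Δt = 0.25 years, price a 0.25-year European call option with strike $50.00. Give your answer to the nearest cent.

CRR parameters: u = e^(σ√Δt) = e^(0.2·√0.25) = 1.1052, d = 1/u = 0.9048
Per-period rate: rΔt = 0.1·0.25 = 0.025, so R = e^0.025 = 1.0253
Risk-neutral probability p = (e^0.025 − 0.9048)/(1.1052 − 0.9048) = 0.1205/0.2003 = 0.6014
Terminal stock prices: S_u = 66.31, S_d = 54.29
Terminal payoffs (S − K): max(16.31, 0) = 16.31, max(4.29, 0) = 4.29
Node 0 (S = 60): V_0 = e^(−0.025)·[0.6014·16.3103 + 0.3986·4.2902] = 11.2345

$11.23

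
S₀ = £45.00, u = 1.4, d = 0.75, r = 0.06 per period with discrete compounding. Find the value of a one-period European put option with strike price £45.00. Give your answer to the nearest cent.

Risk-neutral probability p = (1 + 0.06 − 0.75)/(1.4 − 0.75) = 0.3100/0.6500 = 0.4769
Terminal stock prices: S_u = 63, S_d = 33.75
Terminal payoffs (K − S): max(-18, 0) = 0, max(11.25, 0) = 11.25
Node 0 (S = 45): V_0 = 1/1.06·[0.4769·0.0000 + 0.5231·11.2500] = 5.5515

£5.55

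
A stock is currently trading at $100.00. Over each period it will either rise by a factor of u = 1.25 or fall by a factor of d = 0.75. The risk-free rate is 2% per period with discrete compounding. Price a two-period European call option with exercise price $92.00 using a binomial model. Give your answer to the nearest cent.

Risk-neutral probability p = (1 + 0.02 − 0.75)/(1.25 − 0.75) = 0.2700/0.5000 = 0.5400
Terminal stock prices: S_uu = 156.2, S_ud = 93.75, S_dd = 56.25
Terminal payoffs (S − K): max(64.25, 0) = 64.25, max(1.75, 0) = 1.75, max(-35.75, 0) = 0
Node u (S = 125): V_u = 1/1.02·[0.5400·64.2500 + 0.4600·1.7500] = 34.8039
Node d (S = 75): V_d = 1/1.02·[0.5400·1.7500 + 0.4600·0.0000] = 0.9265
Node 0 (S = 100): V_0 = 1/1.02·[0.5400·34.8039 + 0.4600·0.9265] = 18.8434

$18.84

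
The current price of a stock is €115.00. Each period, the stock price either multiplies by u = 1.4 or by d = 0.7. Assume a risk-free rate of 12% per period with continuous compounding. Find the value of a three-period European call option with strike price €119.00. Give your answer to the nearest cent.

€43.02

Risk-neutral probability p = (e^0.12 − 0.7)/(1.4 − 0.7) = 0.4275/0.7000 = 0.6107
Terminal stock prices: S_uuu = 315.6, S_uud = 157.8, S_udd = 78.89, S_ddd = 39.44
Terminal payoffs (S − K): max(196.6, 0) = 196.6, max(38.78, 0) = 38.78, max(-40.11, 0) = 0, max(-79.56, 0) = 0
Node uu (S = 225.4): V_uu = e^(−0.12)·[0.6107·196.5600 + 0.3893·38.7800] = 119.8565
Node ud (S = 112.7): V_ud = e^(−0.12)·[0.6107·38.7800 + 0.3893·0.0000] = 21.0052
Node dd (S = 56.35): V_dd = e^(−0.12)·[0.6107·0.0000 + 0.3893·0.0000] = 0.0000
Node u (S = 161): V_u = e^(−0.12)·[0.6107·119.8565 + 0.3893·21.0052] = 72.1728
Node d (S = 80.5): V_d = e^(−0.12)·[0.6107·21.0052 + 0.3893·0.0000] = 11.3775
Node 0 (S = 115): V_0 = e^(−0.12)·[0.6107·72.1728 + 0.3893·11.3775] = 43.0208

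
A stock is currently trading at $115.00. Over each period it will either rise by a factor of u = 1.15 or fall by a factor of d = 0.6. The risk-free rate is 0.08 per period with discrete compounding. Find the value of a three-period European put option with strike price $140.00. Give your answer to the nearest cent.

$14.55

Risk-neutral probability p = (1 + 0.08 − 0.6)/(1.15 − 0.6) = 0.4800/0.5500 = 0.8727
Terminal stock prices: S_uuu = 174.9, S_uud = 91.25, S_udd = 47.61, S_ddd = 24.84
Terminal payoffs (K − S): max(-34.9, 0) = 0, max(48.75, 0) = 48.75, max(92.39, 0) = 92.39, max(115.2, 0) = 115.2
Node uu (S = 152.1): V_uu = 1/1.08·[0.8727·0.0000 + 0.1273·48.7475] = 5.7447
Node ud (S = 79.35): V_ud = 1/1.08·[0.8727·48.7475 + 0.1273·92.3900] = 50.2796
Node dd (S = 41.4): V_dd = 1/1.08·[0.8727·92.3900 + 0.1273·115.1600] = 88.2296
Node u (S = 132.2): V_u = 1/1.08·[0.8727·5.7447 + 0.1273·50.2796] = 10.5674
Node d (S = 69): V_d = 1/1.08·[0.8727·50.2796 + 0.1273·88.2296] = 51.0274
Node 0 (S = 115): V_0 = 1/1.08·[0.8727·10.5674 + 0.1273·51.0274] = 14.5526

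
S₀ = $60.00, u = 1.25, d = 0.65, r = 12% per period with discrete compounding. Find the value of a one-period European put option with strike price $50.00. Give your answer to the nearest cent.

$2.13

Risk-neutral probability p = (1 + 0.12 − 0.65)/(1.25 − 0.65) = 0.4700/0.6000 = 0.7833
Terminal stock prices: S_u = 75, S_d = 39
Terminal payoffs (K − S): max(-25, 0) = 0, max(11, 0) = 11
Node 0 (S = 60): V_0 = 1/1.12·[0.7833·0.0000 + 0.2167·11.0000] = 2.1280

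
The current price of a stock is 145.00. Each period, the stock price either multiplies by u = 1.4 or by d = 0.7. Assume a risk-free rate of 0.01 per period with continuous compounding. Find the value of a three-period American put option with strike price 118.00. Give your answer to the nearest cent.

19.22

Risk-neutral probability p = (e^0.01 − 0.7)/(1.4 − 0.7) = 0.3101/0.7000 = 0.4429
Terminal stock prices: S_uuu = 397.9, S_uud = 198.9, S_udd = 99.47, S_ddd = 49.73
Terminal payoffs (K − S): max(-279.9, 0) = 0, max(-80.94, 0) = 0, max(18.53, 0) = 18.53, max(68.27, 0) = 68.27
Node uu (S = 284.2): continuation = e^(−0.01)·[0.4429·0.0000 + 0.5571·0.0000] = 0.0000; exercise value = 0.0000 ≤ continuation, so V_uu = 0.0000
Node ud (S = 142.1): continuation = e^(−0.01)·[0.4429·0.0000 + 0.5571·18.5300] = 10.2198; exercise value = 0.0000 ≤ continuation, so V_ud = 10.2198
Node dd (S = 71.05): continuation = e^(−0.01)·[0.4429·18.5300 + 0.5571·68.2650] = 45.7759; exercise value = 46.9500 > continuation, so V_dd = 46.9500 (exercise)
Node u (S = 203): continuation = e^(−0.01)·[0.4429·0.0000 + 0.5571·10.2198] = 5.6365; exercise value = 0.0000 ≤ continuation, so V_u = 5.6365
Node d (S = 101.5): continuation = e^(−0.01)·[0.4429·10.2198 + 0.5571·46.9500] = 30.3759; exercise value = 16.5000 ≤ continuation, so V_d = 30.3759
Node 0 (S = 145): continuation = e^(−0.01)·[0.4429·5.6365 + 0.5571·30.3759] = 19.2249; exercise value = 0.0000 ≤ continuation, so V_0 = 19.2249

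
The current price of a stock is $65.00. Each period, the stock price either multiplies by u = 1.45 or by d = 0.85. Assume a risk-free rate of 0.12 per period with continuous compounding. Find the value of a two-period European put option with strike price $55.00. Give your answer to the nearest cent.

Risk-neutral probability p = (e^0.12 − 0.85)/(1.45 − 0.85) = 0.2775/0.6000 = 0.4625
Terminal stock prices: S_uu = 136.7, S_ud = 80.11, S_dd = 46.96
Terminal payoffs (K − S): max(-81.66, 0) = 0, max(-25.11, 0) = 0, max(8.038, 0) = 8.038
Node u (S = 94.25): V_u = e^(−0.12)·[0.4625·0.0000 + 0.5375·0.0000] = 0.0000
Node d (S = 55.25): V_d = e^(−0.12)·[0.4625·0.0000 + 0.5375·8.0375] = 3.8317
Node 0 (S = 65): V_0 = e^(−0.12)·[0.4625·0.0000 + 0.5375·3.8317] = 1.8267

$1.83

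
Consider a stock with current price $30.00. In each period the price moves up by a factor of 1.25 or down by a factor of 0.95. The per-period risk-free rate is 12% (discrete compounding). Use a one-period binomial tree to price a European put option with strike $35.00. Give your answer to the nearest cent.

Risk-neutral probability p = (1 + 0.12 − 0.95)/(1.25 − 0.95) = 0.1700/0.3000 = 0.5667
Terminal stock prices: S_u = 37.5, S_d = 28.5
Terminal payoffs (K − S): max(-2.5, 0) = 0, max(6.5, 0) = 6.5
Node 0 (S = 30): V_0 = 1/1.12·[0.5667·0.0000 + 0.4333·6.5000] = 2.5149

$2.51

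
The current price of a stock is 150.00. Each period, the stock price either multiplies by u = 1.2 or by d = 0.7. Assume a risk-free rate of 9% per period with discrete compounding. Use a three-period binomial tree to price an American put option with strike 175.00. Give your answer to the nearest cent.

Risk-neutral probability p = (1 + 0.09 − 0.7)/(1.2 − 0.7) = 0.3900/0.5000 = 0.7800
Terminal stock prices: S_uuu = 259.2, S_uud = 151.2, S_udd = 88.2, S_ddd = 51.45
Terminal payoffs (K − S): max(-84.2, 0) = 0, max(23.8, 0) = 23.8, max(86.8, 0) = 86.8, max(123.6, 0) = 123.6
Node uu (S = 216): continuation = 1/1.09·[0.7800·0.0000 + 0.2200·23.8000] = 4.8037; exercise value = 0.0000 ≤ continuation, so V_uu = 4.8037
Node ud (S = 126): continuation = 1/1.09·[0.7800·23.8000 + 0.2200·86.8000] = 34.5505; exercise value = 49.0000 > continuation, so V_ud = 49.0000 (exercise)
Node dd (S = 73.5): continuation = 1/1.09·[0.7800·86.8000 + 0.2200·123.5500] = 87.0505; exercise value = 101.5000 > continuation, so V_dd = 101.5000 (exercise)
Node u (S = 180): continuation = 1/1.09·[0.7800·4.8037 + 0.2200·49.0000] = 13.3274; exercise value = 0.0000 ≤ continuation, so V_u = 13.3274
Node d (S = 105): continuation = 1/1.09·[0.7800·49.0000 + 0.2200·101.5000] = 55.5505; exercise value = 70.0000 > continuation, so V_d = 70.0000 (exercise)
Node 0 (S = 150): continuation = 1/1.09·[0.7800·13.3274 + 0.2200·70.0000] = 23.6655; exercise value = 25.0000 > continuation, so V_0 = 25.0000 (exercise)

25.00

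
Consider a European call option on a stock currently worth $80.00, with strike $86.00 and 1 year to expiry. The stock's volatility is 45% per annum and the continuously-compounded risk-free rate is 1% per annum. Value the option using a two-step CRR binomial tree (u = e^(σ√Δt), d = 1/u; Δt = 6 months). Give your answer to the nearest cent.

CRR parameters: u = e^(σ√Δt) = e^(0.45·√0.5) = 1.3746, d = 1/u = 0.7275
Per-period rate: rΔt = 0.01·0.5 = 0.005, so R = e^0.005 = 1.0050
Risk-neutral probability p = (e^0.005 − 0.7275)/(1.3746 − 0.7275) = 0.2776/0.6472 = 0.4289
Terminal stock prices: S_uu = 151.2, S_ud = 80, S_dd = 42.34
Terminal payoffs (S − K): max(65.17, 0) = 65.17, max(-6, 0) = 0, max(-43.66, 0) = 0
Node u (S = 110): V_u = e^(−0.005)·[0.4289·65.1727 + 0.5711·0.0000] = 27.8106
Node d (S = 58.2): V_d = e^(−0.005)·[0.4289·0.0000 + 0.5711·0.0000] = 0.0000
Node 0 (S = 80): V_0 = e^(−0.005)·[0.4289·27.8106 + 0.5711·0.0000] = 11.8673

$11.87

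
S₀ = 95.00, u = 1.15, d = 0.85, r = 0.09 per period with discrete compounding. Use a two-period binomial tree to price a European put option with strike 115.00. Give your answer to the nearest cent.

Risk-neutral probability p = (1 + 0.09 − 0.85)/(1.15 − 0.85) = 0.2400/0.3000 = 0.8000
Terminal stock prices: S_uu = 125.6, S_ud = 92.86, S_dd = 68.64
Terminal payoffs (K − S): max(-10.64, 0) = 0, max(22.14, 0) = 22.14, max(46.36, 0) = 46.36
Node u (S = 109.2): V_u = 1/1.09·[0.8000·0.0000 + 0.2000·22.1375] = 4.0619
Node d (S = 80.75): V_d = 1/1.09·[0.8000·22.1375 + 0.2000·46.3625] = 24.7546
Node 0 (S = 95): V_0 = 1/1.09·[0.8000·4.0619 + 0.2000·24.7546] = 7.5234

7.52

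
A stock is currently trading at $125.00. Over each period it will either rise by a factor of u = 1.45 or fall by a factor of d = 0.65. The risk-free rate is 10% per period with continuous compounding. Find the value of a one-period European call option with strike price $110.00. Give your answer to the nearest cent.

$36.68

Risk-neutral probability p = (e^0.1 − 0.65)/(1.45 − 0.65) = 0.4552/0.8000 = 0.5690
Terminal stock prices: S_u = 181.2, S_d = 81.25
Terminal payoffs (S − K): max(71.25, 0) = 71.25, max(-28.75, 0) = 0
Node 0 (S = 125): V_0 = e^(−0.1)·[0.5690·71.2500 + 0.4310·0.0000] = 36.6809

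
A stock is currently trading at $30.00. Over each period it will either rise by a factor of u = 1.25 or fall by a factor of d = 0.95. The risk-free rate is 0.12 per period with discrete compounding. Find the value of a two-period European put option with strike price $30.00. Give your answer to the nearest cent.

Risk-neutral probability p = (1 + 0.12 − 0.95)/(1.25 − 0.95) = 0.1700/0.3000 = 0.5667
Terminal stock prices: S_uu = 46.88, S_ud = 35.62, S_dd = 27.07
Terminal payoffs (K − S): max(-16.88, 0) = 0, max(-5.625, 0) = 0, max(2.925, 0) = 2.925
Node u (S = 37.5): V_u = 1/1.12·[0.5667·0.0000 + 0.4333·0.0000] = 0.0000
Node d (S = 28.5): V_d = 1/1.12·[0.5667·0.0000 + 0.4333·2.9250] = 1.1317
Node 0 (S = 30): V_0 = 1/1.12·[0.5667·0.0000 + 0.4333·1.1317] = 0.4379

$0.44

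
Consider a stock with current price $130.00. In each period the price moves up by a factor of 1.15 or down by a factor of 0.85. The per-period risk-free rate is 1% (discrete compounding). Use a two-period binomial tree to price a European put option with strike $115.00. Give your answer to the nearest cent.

$4.50

Risk-neutral probability p = (1 + 0.01 − 0.85)/(1.15 − 0.85) = 0.1600/0.3000 = 0.5333
Terminal stock prices: S_uu = 171.9, S_ud = 127.1, S_dd = 93.92
Terminal payoffs (K − S): max(-56.92, 0) = 0, max(-12.08, 0) = 0, max(21.08, 0) = 21.08
Node u (S = 149.5): V_u = 1/1.01·[0.5333·0.0000 + 0.4667·0.0000] = 0.0000
Node d (S = 110.5): V_d = 1/1.01·[0.5333·0.0000 + 0.4667·21.0750] = 9.7376
Node 0 (S = 130): V_0 = 1/1.01·[0.5333·0.0000 + 0.4667·9.7376] = 4.4992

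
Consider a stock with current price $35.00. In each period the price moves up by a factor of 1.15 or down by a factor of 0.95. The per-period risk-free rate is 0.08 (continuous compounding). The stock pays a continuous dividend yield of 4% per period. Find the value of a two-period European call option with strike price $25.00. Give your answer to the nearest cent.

$11.01

Per-period risk-free factor R = e^0.08 = 1.0833; dividend-adjusted growth = e^(0.08−0.04) = 1.0408.
Risk-neutral probability p = (1.0408 − 0.95)/(1.15 − 0.95) = 0.0908/0.2000 = 0.4541
Terminal stock prices: S_uu = 46.29, S_ud = 38.24, S_dd = 31.59
Terminal payoffs (S − K): max(21.29, 0) = 21.29, max(13.24, 0) = 13.24, max(6.587, 0) = 6.587
Node u (S = 40.25): V_u = e^(−0.08)·[0.4541·21.2875 + 0.5459·13.2375] = 15.5939
Node d (S = 33.25): V_d = e^(−0.08)·[0.4541·13.2375 + 0.5459·6.5875] = 8.8683
Node 0 (S = 35): V_0 = e^(−0.08)·[0.4541·15.5939 + 0.5459·8.8683] = 11.0055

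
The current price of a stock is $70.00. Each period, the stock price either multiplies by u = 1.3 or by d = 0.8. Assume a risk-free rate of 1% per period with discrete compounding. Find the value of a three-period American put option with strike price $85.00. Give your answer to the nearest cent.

$20.60

Risk-neutral probability p = (1 + 0.01 − 0.8)/(1.3 − 0.8) = 0.2100/0.5000 = 0.4200
Terminal stock prices: S_uuu = 153.8, S_uud = 94.64, S_udd = 58.24, S_ddd = 35.84
Terminal payoffs (K − S): max(-68.79, 0) = 0, max(-9.64, 0) = 0, max(26.76, 0) = 26.76, max(49.16, 0) = 49.16
Node uu (S = 118.3): continuation = 1/1.01·[0.4200·0.0000 + 0.5800·0.0000] = 0.0000; exercise value = 0.0000 ≤ continuation, so V_uu = 0.0000
Node ud (S = 72.8): continuation = 1/1.01·[0.4200·0.0000 + 0.5800·26.7600] = 15.3671; exercise value = 12.2000 ≤ continuation, so V_ud = 15.3671
Node dd (S = 44.8): continuation = 1/1.01·[0.4200·26.7600 + 0.5800·49.1600] = 39.3584; exercise value = 40.2000 > continuation, so V_dd = 40.2000 (exercise)
Node u (S = 91): continuation = 1/1.01·[0.4200·0.0000 + 0.5800·15.3671] = 8.8247; exercise value = 0.0000 ≤ continuation, so V_u = 8.8247
Node d (S = 56): continuation = 1/1.01·[0.4200·15.3671 + 0.5800·40.2000] = 29.4754; exercise value = 29.0000 ≤ continuation, so V_d = 29.4754
Node 0 (S = 70): continuation = 1/1.01·[0.4200·8.8247 + 0.5800·29.4754] = 20.5962; exercise value = 15.0000 ≤ continuation, so V_0 = 20.5962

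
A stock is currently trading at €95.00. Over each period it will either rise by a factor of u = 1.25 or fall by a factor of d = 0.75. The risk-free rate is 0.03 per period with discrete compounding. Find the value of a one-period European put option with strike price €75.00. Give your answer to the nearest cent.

€1.60

Risk-neutral probability p = (1 + 0.03 − 0.75)/(1.25 − 0.75) = 0.2800/0.5000 = 0.5600
Terminal stock prices: S_u = 118.8, S_d = 71.25
Terminal payoffs (K − S): max(-43.75, 0) = 0, max(3.75, 0) = 3.75
Node 0 (S = 95): V_0 = 1/1.03·[0.5600·0.0000 + 0.4400·3.7500] = 1.6019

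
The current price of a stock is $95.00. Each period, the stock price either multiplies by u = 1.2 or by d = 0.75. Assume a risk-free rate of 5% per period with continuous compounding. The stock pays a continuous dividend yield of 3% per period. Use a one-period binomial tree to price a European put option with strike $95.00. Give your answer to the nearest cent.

Per-period risk-free factor R = e^0.05 = 1.0513; dividend-adjusted growth = e^(0.05−0.03) = 1.0202.
Risk-neutral probability p = (1.0202 − 0.75)/(1.2 − 0.75) = 0.2702/0.4500 = 0.6004
Terminal stock prices: S_u = 114, S_d = 71.25
Terminal payoffs (K − S): max(-19, 0) = 0, max(23.75, 0) = 23.75
Node 0 (S = 95): V_0 = e^(−0.05)·[0.6004·0.0000 + 0.3996·23.7500] = 9.0266

$9.03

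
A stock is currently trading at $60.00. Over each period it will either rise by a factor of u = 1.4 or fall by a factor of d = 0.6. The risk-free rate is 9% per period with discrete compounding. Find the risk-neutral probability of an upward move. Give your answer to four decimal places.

Risk-neutral probability p = (1 + 0.09 − 0.6)/(1.4 − 0.6) = 0.4900/0.8000 = 0.6125

p = 0.6125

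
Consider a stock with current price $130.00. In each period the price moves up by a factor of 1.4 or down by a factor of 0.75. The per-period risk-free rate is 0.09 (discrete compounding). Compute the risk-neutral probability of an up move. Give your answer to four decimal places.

Risk-neutral probability p = (1 + 0.09 − 0.75)/(1.4 − 0.75) = 0.3400/0.6500 = 0.5231

p = 0.5231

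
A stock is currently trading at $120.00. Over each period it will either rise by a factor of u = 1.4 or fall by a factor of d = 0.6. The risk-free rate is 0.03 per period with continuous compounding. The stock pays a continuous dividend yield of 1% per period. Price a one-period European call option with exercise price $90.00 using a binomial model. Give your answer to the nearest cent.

Per-period risk-free factor R = e^0.03 = 1.0305; dividend-adjusted growth = e^(0.03−0.01) = 1.0202.
Risk-neutral probability p = (1.0202 − 0.6)/(1.4 − 0.6) = 0.4202/0.8000 = 0.5253
Terminal stock prices: S_u = 168, S_d = 72
Terminal payoffs (S − K): max(78, 0) = 78, max(-18, 0) = 0
Node 0 (S = 120): V_0 = e^(−0.03)·[0.5253·78.0000 + 0.4747·0.0000] = 39.7588

$39.76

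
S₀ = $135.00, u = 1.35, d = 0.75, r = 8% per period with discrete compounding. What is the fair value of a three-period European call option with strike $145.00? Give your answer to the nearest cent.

$37.53

Risk-neutral probability p = (1 + 0.08 − 0.75)/(1.35 − 0.75) = 0.3300/0.6000 = 0.5500
Terminal stock prices: S_uuu = 332.2, S_uud = 184.5, S_udd = 102.5, S_ddd = 56.95
Terminal payoffs (S − K): max(187.2, 0) = 187.2, max(39.53, 0) = 39.53, max(-42.48, 0) = 0, max(-88.05, 0) = 0
Node uu (S = 246): V_uu = 1/1.08·[0.5500·187.1506 + 0.4500·39.5281] = 111.7782
Node ud (S = 136.7): V_ud = 1/1.08·[0.5500·39.5281 + 0.4500·0.0000] = 20.1301
Node dd (S = 75.94): V_dd = 1/1.08·[0.5500·0.0000 + 0.4500·0.0000] = 0.0000
Node u (S = 182.2): V_u = 1/1.08·[0.5500·111.7782 + 0.4500·20.1301] = 65.3116
Node d (S = 101.2): V_d = 1/1.08·[0.5500·20.1301 + 0.4500·0.0000] = 10.2514
Node 0 (S = 135): V_0 = 1/1.08·[0.5500·65.3116 + 0.4500·10.2514] = 37.5320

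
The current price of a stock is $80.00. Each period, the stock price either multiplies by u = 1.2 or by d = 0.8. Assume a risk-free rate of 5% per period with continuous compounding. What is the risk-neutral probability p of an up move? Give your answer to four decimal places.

Risk-neutral probability p = (e^0.05 − 0.8)/(1.2 − 0.8) = 0.2513/0.4000 = 0.6282

p = 0.6282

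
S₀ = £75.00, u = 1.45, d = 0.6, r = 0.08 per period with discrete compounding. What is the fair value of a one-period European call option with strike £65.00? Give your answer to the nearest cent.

Risk-neutral probability p = (1 + 0.08 − 0.6)/(1.45 − 0.6) = 0.4800/0.8500 = 0.5647
Terminal stock prices: S_u = 108.8, S_d = 45
Terminal payoffs (S − K): max(43.75, 0) = 43.75, max(-20, 0) = 0
Node 0 (S = 75): V_0 = 1/1.08·[0.5647·43.7500 + 0.4353·0.0000] = 22.8758

£22.88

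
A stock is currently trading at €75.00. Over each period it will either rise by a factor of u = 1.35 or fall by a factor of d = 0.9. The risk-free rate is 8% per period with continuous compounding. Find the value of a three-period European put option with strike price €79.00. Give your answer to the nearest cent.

Risk-neutral probability p = (e^0.08 − 0.9)/(1.35 − 0.9) = 0.1833/0.4500 = 0.4073
Terminal stock prices: S_uuu = 184.5, S_uud = 123, S_udd = 82.01, S_ddd = 54.68
Terminal payoffs (K − S): max(-105.5, 0) = 0, max(-44.02, 0) = 0, max(-3.013, 0) = 0, max(24.32, 0) = 24.32
Node uu (S = 136.7): V_uu = e^(−0.08)·[0.4073·0.0000 + 0.5927·0.0000] = 0.0000
Node ud (S = 91.12): V_ud = e^(−0.08)·[0.4073·0.0000 + 0.5927·0.0000] = 0.0000
Node dd (S = 60.75): V_dd = e^(−0.08)·[0.4073·0.0000 + 0.5927·24.3250] = 13.3089
Node u (S = 101.2): V_u = e^(−0.08)·[0.4073·0.0000 + 0.5927·0.0000] = 0.0000
Node d (S = 67.5): V_d = e^(−0.08)·[0.4073·0.0000 + 0.5927·13.3089] = 7.2816
Node 0 (S = 75): V_0 = e^(−0.08)·[0.4073·0.0000 + 0.5927·7.2816] = 3.9840

€3.98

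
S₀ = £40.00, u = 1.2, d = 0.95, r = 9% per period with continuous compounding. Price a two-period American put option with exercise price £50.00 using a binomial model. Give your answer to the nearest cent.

Risk-neutral probability p = (e^0.09 − 0.95)/(1.2 − 0.95) = 0.1442/0.2500 = 0.5767
Terminal stock prices: S_uu = 57.6, S_ud = 45.6, S_dd = 36.1
Terminal payoffs (K − S): max(-7.6, 0) = 0, max(4.4, 0) = 4.4, max(13.9, 0) = 13.9
Node u (S = 48): continuation = e^(−0.09)·[0.5767·0.0000 + 0.4233·4.4000] = 1.7022; exercise value = 2.0000 > continuation, so V_u = 2.0000 (exercise)
Node d (S = 38): continuation = e^(−0.09)·[0.5767·4.4000 + 0.4233·13.9000] = 7.6966; exercise value = 12.0000 > continuation, so V_d = 12.0000 (exercise)
Node 0 (S = 40): continuation = e^(−0.09)·[0.5767·2.0000 + 0.4233·12.0000] = 5.6966; exercise value = 10.0000 > continuation, so V_0 = 10.0000 (exercise)

£10.00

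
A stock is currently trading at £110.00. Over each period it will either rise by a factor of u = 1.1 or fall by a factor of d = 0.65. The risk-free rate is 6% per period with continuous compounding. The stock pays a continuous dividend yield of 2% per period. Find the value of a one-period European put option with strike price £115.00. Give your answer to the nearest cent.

£5.39

Per-period risk-free factor R = e^0.06 = 1.0618; dividend-adjusted growth = e^(0.06−0.02) = 1.0408.
Risk-neutral probability p = (1.0408 − 0.65)/(1.1 − 0.65) = 0.3908/0.4500 = 0.8685
Terminal stock prices: S_u = 121, S_d = 71.5
Terminal payoffs (K − S): max(-6, 0) = 0, max(43.5, 0) = 43.5
Node 0 (S = 110): V_0 = e^(−0.06)·[0.8685·0.0000 + 0.1315·43.5000] = 5.3884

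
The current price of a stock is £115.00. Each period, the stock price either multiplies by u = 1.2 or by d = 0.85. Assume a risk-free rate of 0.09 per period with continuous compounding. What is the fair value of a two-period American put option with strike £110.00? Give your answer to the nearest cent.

£3.39

Risk-neutral probability p = (e^0.09 − 0.85)/(1.2 − 0.85) = 0.2442/0.3500 = 0.6976
Terminal stock prices: S_uu = 165.6, S_ud = 117.3, S_dd = 83.09
Terminal payoffs (K − S): max(-55.6, 0) = 0, max(-7.3, 0) = 0, max(26.91, 0) = 26.91
Node u (S = 138): continuation = e^(−0.09)·[0.6976·0.0000 + 0.3024·0.0000] = 0.0000; exercise value = 0.0000 ≤ continuation, so V_u = 0.0000
Node d (S = 97.75): continuation = e^(−0.09)·[0.6976·0.0000 + 0.3024·26.9125] = 7.4369; exercise value = 12.2500 > continuation, so V_d = 12.2500 (exercise)
Node 0 (S = 115): continuation = e^(−0.09)·[0.6976·0.0000 + 0.3024·12.2500] = 3.3851; exercise value = 0.0000 ≤ continuation, so V_0 = 3.3851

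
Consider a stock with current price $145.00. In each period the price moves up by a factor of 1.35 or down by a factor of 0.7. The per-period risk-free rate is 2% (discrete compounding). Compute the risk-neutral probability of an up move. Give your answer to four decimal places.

Risk-neutral probability p = (1 + 0.02 − 0.7)/(1.35 − 0.7) = 0.3200/0.6500 = 0.4923

p = 0.4923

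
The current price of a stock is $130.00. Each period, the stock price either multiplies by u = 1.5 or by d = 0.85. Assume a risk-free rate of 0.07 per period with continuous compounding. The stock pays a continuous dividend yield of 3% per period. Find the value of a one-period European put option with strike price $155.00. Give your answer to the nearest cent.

Per-period risk-free factor R = e^0.07 = 1.0725; dividend-adjusted growth = e^(0.07−0.03) = 1.0408.
Risk-neutral probability p = (1.0408 − 0.85)/(1.5 − 0.85) = 0.1908/0.6500 = 0.2936
Terminal stock prices: S_u = 195, S_d = 110.5
Terminal payoffs (K − S): max(-40, 0) = 0, max(44.5, 0) = 44.5
Node 0 (S = 130): V_0 = e^(−0.07)·[0.2936·0.0000 + 0.7064·44.5000] = 29.3115

$29.31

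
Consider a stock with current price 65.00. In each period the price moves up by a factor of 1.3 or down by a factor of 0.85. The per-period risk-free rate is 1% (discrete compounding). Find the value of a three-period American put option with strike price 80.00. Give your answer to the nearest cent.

18.88

Risk-neutral probability p = (1 + 0.01 − 0.85)/(1.3 − 0.85) = 0.1600/0.4500 = 0.3556
Terminal stock prices: S_uuu = 142.8, S_uud = 93.37, S_udd = 61.05, S_ddd = 39.92
Terminal payoffs (K − S): max(-62.81, 0) = 0, max(-13.37, 0) = 0, max(18.95, 0) = 18.95, max(40.08, 0) = 40.08
Node uu (S = 109.9): continuation = 1/1.01·[0.3556·0.0000 + 0.6444·0.0000] = 0.0000; exercise value = 0.0000 ≤ continuation, so V_uu = 0.0000
Node ud (S = 71.83): continuation = 1/1.01·[0.3556·0.0000 + 0.6444·18.9488] = 12.0905; exercise value = 8.1750 ≤ continuation, so V_ud = 12.0905
Node dd (S = 46.96): continuation = 1/1.01·[0.3556·18.9488 + 0.6444·40.0819] = 32.2454; exercise value = 33.0375 > continuation, so V_dd = 33.0375 (exercise)
Node u (S = 84.5): continuation = 1/1.01·[0.3556·0.0000 + 0.6444·12.0905] = 7.7145; exercise value = 0.0000 ≤ continuation, so V_u = 7.7145
Node d (S = 55.25): continuation = 1/1.01·[0.3556·12.0905 + 0.6444·33.0375] = 25.3363; exercise value = 24.7500 ≤ continuation, so V_d = 25.3363
Node 0 (S = 65): continuation = 1/1.01·[0.3556·7.7145 + 0.6444·25.3363] = 18.8820; exercise value = 15.0000 ≤ continuation, so V_0 = 18.8820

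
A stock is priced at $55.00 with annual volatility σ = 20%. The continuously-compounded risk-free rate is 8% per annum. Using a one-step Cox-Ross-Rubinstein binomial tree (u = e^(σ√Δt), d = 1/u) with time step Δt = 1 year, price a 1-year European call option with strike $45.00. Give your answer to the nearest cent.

CRR parameters: u = e^(σ√Δt) = e^(0.2·√1) = 1.2214, d = 1/u = 0.8187
Per-period rate: rΔt = 0.08·1 = 0.08, so R = e^0.08 = 1.0833
Risk-neutral probability p = (e^0.08 − 0.8187)/(1.2214 − 0.8187) = 0.2646/0.4027 = 0.6570
Terminal stock prices: S_u = 67.18, S_d = 45.03
Terminal payoffs (S − K): max(22.18, 0) = 22.18, max(0.03019, 0) = 0.03019
Node 0 (S = 55): V_0 = e^(−0.08)·[0.6570·22.1772 + 0.3430·0.0302] = 13.4598

$13.46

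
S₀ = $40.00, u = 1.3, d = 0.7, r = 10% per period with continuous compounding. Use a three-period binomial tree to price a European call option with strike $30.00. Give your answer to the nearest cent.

Risk-neutral probability p = (e^0.1 − 0.7)/(1.3 − 0.7) = 0.4052/0.6000 = 0.6753
Terminal stock prices: S_uuu = 87.88, S_uud = 47.32, S_udd = 25.48, S_ddd = 13.72
Terminal payoffs (S − K): max(57.88, 0) = 57.88, max(17.32, 0) = 17.32, max(-4.52, 0) = 0, max(-16.28, 0) = 0
Node uu (S = 67.6): V_uu = e^(−0.1)·[0.6753·57.8800 + 0.3247·17.3200] = 40.4549
Node ud (S = 36.4): V_ud = e^(−0.1)·[0.6753·17.3200 + 0.3247·0.0000] = 10.5829
Node dd (S = 19.6): V_dd = e^(−0.1)·[0.6753·0.0000 + 0.3247·0.0000] = 0.0000
Node u (S = 52): V_u = e^(−0.1)·[0.6753·40.4549 + 0.3247·10.5829] = 27.8283
Node d (S = 28): V_d = e^(−0.1)·[0.6753·10.5829 + 0.3247·0.0000] = 6.4664
Node 0 (S = 40): V_0 = e^(−0.1)·[0.6753·27.8283 + 0.3247·6.4664] = 18.9036

$18.90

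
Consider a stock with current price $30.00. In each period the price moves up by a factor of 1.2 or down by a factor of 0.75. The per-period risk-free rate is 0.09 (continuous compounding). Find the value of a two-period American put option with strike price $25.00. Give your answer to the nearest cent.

$0.54

Risk-neutral probability p = (e^0.09 − 0.75)/(1.2 − 0.75) = 0.3442/0.4500 = 0.7648
Terminal stock prices: S_uu = 43.2, S_ud = 27, S_dd = 16.88
Terminal payoffs (K − S): max(-18.2, 0) = 0, max(-2, 0) = 0, max(8.125, 0) = 8.125
Node u (S = 36): continuation = e^(−0.09)·[0.7648·0.0000 + 0.2352·0.0000] = 0.0000; exercise value = 0.0000 ≤ continuation, so V_u = 0.0000
Node d (S = 22.5): continuation = e^(−0.09)·[0.7648·0.0000 + 0.2352·8.1250] = 1.7463; exercise value = 2.5000 > continuation, so V_d = 2.5000 (exercise)
Node 0 (S = 30): continuation = e^(−0.09)·[0.7648·0.0000 + 0.2352·2.5000] = 0.5373; exercise value = 0.0000 ≤ continuation, so V_0 = 0.5373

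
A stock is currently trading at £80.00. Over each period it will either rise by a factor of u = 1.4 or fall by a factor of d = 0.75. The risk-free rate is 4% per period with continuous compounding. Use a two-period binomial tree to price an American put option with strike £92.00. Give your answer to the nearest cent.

Risk-neutral probability p = (e^0.04 − 0.75)/(1.4 − 0.75) = 0.2908/0.6500 = 0.4474
Terminal stock prices: S_uu = 156.8, S_ud = 84, S_dd = 45
Terminal payoffs (K − S): max(-64.8, 0) = 0, max(8, 0) = 8, max(47, 0) = 47
Node u (S = 112): continuation = e^(−0.04)·[0.4474·0.0000 + 0.5526·8.0000] = 4.2474; exercise value = 0.0000 ≤ continuation, so V_u = 4.2474
Node d (S = 60): continuation = e^(−0.04)·[0.4474·8.0000 + 0.5526·47.0000] = 28.3926; exercise value = 32.0000 > continuation, so V_d = 32.0000 (exercise)
Node 0 (S = 80): continuation = e^(−0.04)·[0.4474·4.2474 + 0.5526·32.0000] = 18.8156; exercise value = 12.0000 ≤ continuation, so V_0 = 18.8156

£18.82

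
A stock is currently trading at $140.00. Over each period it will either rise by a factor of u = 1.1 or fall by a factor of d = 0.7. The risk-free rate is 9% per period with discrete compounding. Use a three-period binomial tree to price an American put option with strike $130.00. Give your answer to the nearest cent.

Risk-neutral probability p = (1 + 0.09 − 0.7)/(1.1 − 0.7) = 0.3900/0.4000 = 0.9750
Terminal stock prices: S_uuu = 186.3, S_uud = 118.6, S_udd = 75.46, S_ddd = 48.02
Terminal payoffs (K − S): max(-56.34, 0) = 0, max(11.42, 0) = 11.42, max(54.54, 0) = 54.54, max(81.98, 0) = 81.98
Node uu (S = 169.4): continuation = 1/1.09·[0.9750·0.0000 + 0.0250·11.4200] = 0.2619; exercise value = 0.0000 ≤ continuation, so V_uu = 0.2619
Node ud (S = 107.8): continuation = 1/1.09·[0.9750·11.4200 + 0.0250·54.5400] = 11.4661; exercise value = 22.2000 > continuation, so V_ud = 22.2000 (exercise)
Node dd (S = 68.6): continuation = 1/1.09·[0.9750·54.5400 + 0.0250·81.9800] = 50.6661; exercise value = 61.4000 > continuation, so V_dd = 61.4000 (exercise)
Node u (S = 154): continuation = 1/1.09·[0.9750·0.2619 + 0.0250·22.2000] = 0.7435; exercise value = 0.0000 ≤ continuation, so V_u = 0.7435
Node d (S = 98): continuation = 1/1.09·[0.9750·22.2000 + 0.0250·61.4000] = 21.2661; exercise value = 32.0000 > continuation, so V_d = 32.0000 (exercise)
Node 0 (S = 140): continuation = 1/1.09·[0.9750·0.7435 + 0.0250·32.0000] = 1.3990; exercise value = 0.0000 ≤ continuation, so V_0 = 1.3990

$1.40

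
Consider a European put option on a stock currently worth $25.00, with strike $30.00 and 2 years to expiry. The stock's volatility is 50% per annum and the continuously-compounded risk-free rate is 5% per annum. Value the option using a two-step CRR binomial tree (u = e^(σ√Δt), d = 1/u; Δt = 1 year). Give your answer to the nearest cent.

$8.40

CRR parameters: u = e^(σ√Δt) = e^(0.5·√1) = 1.6487, d = 1/u = 0.6065
Per-period rate: rΔt = 0.05·1 = 0.05, so R = e^0.05 = 1.0513
Risk-neutral probability p = (e^0.05 − 0.6065)/(1.6487 − 0.6065) = 0.4447/1.0422 = 0.4267
Terminal stock prices: S_uu = 67.96, S_ud = 25, S_dd = 9.197
Terminal payoffs (K − S): max(-37.96, 0) = 0, max(5, 0) = 5, max(20.8, 0) = 20.8
Node u (S = 41.22): V_u = e^(−0.05)·[0.4267·0.0000 + 0.5733·5.0000] = 2.7265
Node d (S = 15.16): V_d = e^(−0.05)·[0.4267·5.0000 + 0.5733·20.8030] = 13.3736
Node 0 (S = 25): V_0 = e^(−0.05)·[0.4267·2.7265 + 0.5733·13.3736] = 8.3995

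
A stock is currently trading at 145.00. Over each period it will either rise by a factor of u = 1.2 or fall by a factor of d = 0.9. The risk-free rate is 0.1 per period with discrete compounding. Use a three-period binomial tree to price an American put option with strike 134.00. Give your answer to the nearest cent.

1.52

Risk-neutral probability p = (1 + 0.1 − 0.9)/(1.2 − 0.9) = 0.2000/0.3000 = 0.6667
Terminal stock prices: S_uuu = 250.6, S_uud = 187.9, S_udd = 140.9, S_ddd = 105.7
Terminal payoffs (K − S): max(-116.6, 0) = 0, max(-53.92, 0) = 0, max(-6.94, 0) = 0, max(28.29, 0) = 28.29
Node uu (S = 208.8): continuation = 1/1.1·[0.6667·0.0000 + 0.3333·0.0000] = 0.0000; exercise value = 0.0000 ≤ continuation, so V_uu = 0.0000
Node ud (S = 156.6): continuation = 1/1.1·[0.6667·0.0000 + 0.3333·0.0000] = 0.0000; exercise value = 0.0000 ≤ continuation, so V_ud = 0.0000
Node dd (S = 117.5): continuation = 1/1.1·[0.6667·0.0000 + 0.3333·28.2950] = 8.5742; exercise value = 16.5500 > continuation, so V_dd = 16.5500 (exercise)
Node u (S = 174): continuation = 1/1.1·[0.6667·0.0000 + 0.3333·0.0000] = 0.0000; exercise value = 0.0000 ≤ continuation, so V_u = 0.0000
Node d (S = 130.5): continuation = 1/1.1·[0.6667·0.0000 + 0.3333·16.5500] = 5.0152; exercise value = 3.5000 ≤ continuation, so V_d = 5.0152
Node 0 (S = 145): continuation = 1/1.1·[0.6667·0.0000 + 0.3333·5.0152] = 1.5197; exercise value = 0.0000 ≤ continuation, so V_0 = 1.5197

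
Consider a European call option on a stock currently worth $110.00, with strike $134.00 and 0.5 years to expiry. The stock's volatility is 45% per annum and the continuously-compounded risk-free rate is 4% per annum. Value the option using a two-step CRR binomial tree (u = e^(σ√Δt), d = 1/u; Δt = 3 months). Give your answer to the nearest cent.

$8.20

CRR parameters: u = e^(σ√Δt) = e^(0.45·√0.25) = 1.2523, d = 1/u = 0.7985
Per-period rate: rΔt = 0.04·0.25 = 0.01, so R = e^0.01 = 1.0101
Risk-neutral probability p = (e^0.01 − 0.7985)/(1.2523 − 0.7985) = 0.2115/0.4538 = 0.4661
Terminal stock prices: S_uu = 172.5, S_ud = 110, S_dd = 70.14
Terminal payoffs (S − K): max(38.51, 0) = 38.51, max(-24, 0) = 0, max(-63.86, 0) = 0
Node u (S = 137.8): V_u = e^(−0.01)·[0.4661·38.5143 + 0.5339·0.0000] = 17.7742
Node d (S = 87.84): V_d = e^(−0.01)·[0.4661·0.0000 + 0.5339·0.0000] = 0.0000
Node 0 (S = 110): V_0 = e^(−0.01)·[0.4661·17.7742 + 0.5339·0.0000] = 8.2027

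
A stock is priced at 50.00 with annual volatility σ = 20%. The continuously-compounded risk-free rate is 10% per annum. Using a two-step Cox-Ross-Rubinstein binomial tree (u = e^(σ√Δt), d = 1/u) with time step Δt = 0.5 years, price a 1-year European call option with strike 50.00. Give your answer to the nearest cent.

6.16

CRR parameters: u = e^(σ√Δt) = e^(0.2·√0.5) = 1.1519, d = 1/u = 0.8681
Per-period rate: rΔt = 0.1·0.5 = 0.05, so R = e^0.05 = 1.0513
Risk-neutral probability p = (e^0.05 − 0.8681)/(1.1519 − 0.8681) = 0.1831/0.2838 = 0.6454
Terminal stock prices: S_uu = 66.34, S_ud = 50, S_dd = 37.68
Terminal payoffs (S − K): max(16.34, 0) = 16.34, max(0, 0) = 0, max(-12.32, 0) = 0
Node u (S = 57.6): V_u = e^(−0.05)·[0.6454·16.3448 + 0.3546·0.0000] = 10.0340
Node d (S = 43.41): V_d = e^(−0.05)·[0.6454·0.0000 + 0.3546·0.0000] = 0.0000
Node 0 (S = 50): V_0 = e^(−0.05)·[0.6454·10.0340 + 0.3546·0.0000] = 6.1598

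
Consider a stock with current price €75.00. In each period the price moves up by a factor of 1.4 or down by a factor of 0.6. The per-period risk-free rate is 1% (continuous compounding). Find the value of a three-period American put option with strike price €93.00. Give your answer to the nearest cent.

Risk-neutral probability p = (e^0.01 − 0.6)/(1.4 − 0.6) = 0.4101/0.8000 = 0.5126
Terminal stock prices: S_uuu = 205.8, S_uud = 88.2, S_udd = 37.8, S_ddd = 16.2
Terminal payoffs (K − S): max(-112.8, 0) = 0, max(4.8, 0) = 4.8, max(55.2, 0) = 55.2, max(76.8, 0) = 76.8
Node uu (S = 147): continuation = e^(−0.01)·[0.5126·0.0000 + 0.4874·4.8000] = 2.3164; exercise value = 0.0000 ≤ continuation, so V_uu = 2.3164
Node ud (S = 63): continuation = e^(−0.01)·[0.5126·4.8000 + 0.4874·55.2000] = 29.0746; exercise value = 30.0000 > continuation, so V_ud = 30.0000 (exercise)
Node dd (S = 27): continuation = e^(−0.01)·[0.5126·55.2000 + 0.4874·76.8000] = 65.0746; exercise value = 66.0000 > continuation, so V_dd = 66.0000 (exercise)
Node u (S = 105): continuation = e^(−0.01)·[0.5126·2.3164 + 0.4874·30.0000] = 15.6531; exercise value = 0.0000 ≤ continuation, so V_u = 15.6531
Node d (S = 45): continuation = e^(−0.01)·[0.5126·30.0000 + 0.4874·66.0000] = 47.0746; exercise value = 48.0000 > continuation, so V_d = 48.0000 (exercise)
Node 0 (S = 75): continuation = e^(−0.01)·[0.5126·15.6531 + 0.4874·48.0000] = 31.1076; exercise value = 18.0000 ≤ continuation, so V_0 = 31.1076

€31.11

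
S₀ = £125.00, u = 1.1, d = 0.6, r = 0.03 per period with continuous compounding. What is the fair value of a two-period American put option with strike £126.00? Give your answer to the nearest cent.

Risk-neutral probability p = (e^0.03 − 0.6)/(1.1 − 0.6) = 0.4305/0.5000 = 0.8609
Terminal stock prices: S_uu = 151.3, S_ud = 82.5, S_dd = 45
Terminal payoffs (K − S): max(-25.25, 0) = 0, max(43.5, 0) = 43.5, max(81, 0) = 81
Node u (S = 137.5): continuation = e^(−0.03)·[0.8609·0.0000 + 0.1391·43.5000] = 5.8716; exercise value = 0.0000 ≤ continuation, so V_u = 5.8716
Node d (S = 75): continuation = e^(−0.03)·[0.8609·43.5000 + 0.1391·81.0000] = 47.2761; exercise value = 51.0000 > continuation, so V_d = 51.0000 (exercise)
Node 0 (S = 125): continuation = e^(−0.03)·[0.8609·5.8716 + 0.1391·51.0000] = 11.7895; exercise value = 1.0000 ≤ continuation, so V_0 = 11.7895

£11.79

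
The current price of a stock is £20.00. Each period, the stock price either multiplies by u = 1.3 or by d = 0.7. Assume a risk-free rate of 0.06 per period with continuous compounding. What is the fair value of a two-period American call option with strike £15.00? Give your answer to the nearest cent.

£7.42

Risk-neutral probability p = (e^0.06 − 0.7)/(1.3 − 0.7) = 0.3618/0.6000 = 0.6031
Terminal stock prices: S_uu = 33.8, S_ud = 18.2, S_dd = 9.8
Terminal payoffs (S − K): max(18.8, 0) = 18.8, max(3.2, 0) = 3.2, max(-5.2, 0) = 0
Node u (S = 26): continuation = e^(−0.06)·[0.6031·18.8000 + 0.3969·3.2000] = 11.8735; exercise value = 11.0000 ≤ continuation, so V_u = 11.8735
Node d (S = 14): continuation = e^(−0.06)·[0.6031·3.2000 + 0.3969·0.0000] = 1.8174; exercise value = 0.0000 ≤ continuation, so V_d = 1.8174
Node 0 (S = 20): continuation = e^(−0.06)·[0.6031·11.8735 + 0.3969·1.8174] = 7.4229; exercise value = 5.0000 ≤ continuation, so V_0 = 7.4229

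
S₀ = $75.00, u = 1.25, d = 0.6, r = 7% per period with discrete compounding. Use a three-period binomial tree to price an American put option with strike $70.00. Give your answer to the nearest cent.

$8.87

Risk-neutral probability p = (1 + 0.07 − 0.6)/(1.25 − 0.6) = 0.4700/0.6500 = 0.7231
Terminal stock prices: S_uuu = 146.5, S_uud = 70.31, S_udd = 33.75, S_ddd = 16.2
Terminal payoffs (K − S): max(-76.48, 0) = 0, max(-0.3125, 0) = 0, max(36.25, 0) = 36.25, max(53.8, 0) = 53.8
Node uu (S = 117.2): continuation = 1/1.07·[0.7231·0.0000 + 0.2769·0.0000] = 0.0000; exercise value = 0.0000 ≤ continuation, so V_uu = 0.0000
Node ud (S = 56.25): continuation = 1/1.07·[0.7231·0.0000 + 0.2769·36.2500] = 9.3817; exercise value = 13.7500 > continuation, so V_ud = 13.7500 (exercise)
Node dd (S = 27): continuation = 1/1.07·[0.7231·36.2500 + 0.2769·53.8000] = 38.4206; exercise value = 43.0000 > continuation, so V_dd = 43.0000 (exercise)
Node u (S = 93.75): continuation = 1/1.07·[0.7231·0.0000 + 0.2769·13.7500] = 3.5586; exercise value = 0.0000 ≤ continuation, so V_u = 3.5586
Node d (S = 45): continuation = 1/1.07·[0.7231·13.7500 + 0.2769·43.0000] = 20.4206; exercise value = 25.0000 > continuation, so V_d = 25.0000 (exercise)
Node 0 (S = 75): continuation = 1/1.07·[0.7231·3.5586 + 0.2769·25.0000] = 8.8750; exercise value = 0.0000 ≤ continuation, so V_0 = 8.8750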